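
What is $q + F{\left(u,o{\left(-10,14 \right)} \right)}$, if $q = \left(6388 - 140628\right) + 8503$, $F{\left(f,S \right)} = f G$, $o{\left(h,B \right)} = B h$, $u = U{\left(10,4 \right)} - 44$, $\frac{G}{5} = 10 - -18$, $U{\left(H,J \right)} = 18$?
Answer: $-129377$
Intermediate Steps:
$G = 140$ ($G = 5 \left(10 - -18\right) = 5 \left(10 + 18\right) = 5 \cdot 28 = 140$)
$u = -26$ ($u = 18 - 44 = -26$)
$F{\left(f,S \right)} = 140 f$ ($F{\left(f,S \right)} = f 140 = 140 f$)
$q = -125737$ ($q = -134240 + 8503 = -125737$)
$q + F{\left(u,o{\left(-10,14 \right)} \right)} = -125737 + 140 \left(-26\right) = -125737 - 3640 = -129377$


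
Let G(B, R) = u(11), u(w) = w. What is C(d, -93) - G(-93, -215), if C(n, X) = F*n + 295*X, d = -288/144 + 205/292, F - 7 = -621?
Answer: -3890763/146 ≈ -26649.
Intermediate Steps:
F = -614 (F = 7 - 621 = -614)
G(B, R) = 11
d = -379/292 (d = -288*1/144 + 205*(1/292) = -2 + 205/292 = -379/292 ≈ -1.2979)
C(n, X) = -614*n + 295*X
C(d, -93) - G(-93, -215) = (-614*(-379/292) + 295*(-93)) - 1*11 = (116353/146 - 27435) - 11 = -3889157/146 - 11 = -3890763/146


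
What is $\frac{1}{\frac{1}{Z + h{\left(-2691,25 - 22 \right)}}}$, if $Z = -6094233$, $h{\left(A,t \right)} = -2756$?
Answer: $-6096989$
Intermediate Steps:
$\frac{1}{\frac{1}{Z + h{\left(-2691,25 - 22 \right)}}} = \frac{1}{\frac{1}{-6094233 - 2756}} = \frac{1}{\frac{1}{-6096989}} = \frac{1}{- \frac{1}{6096989}} = -6096989$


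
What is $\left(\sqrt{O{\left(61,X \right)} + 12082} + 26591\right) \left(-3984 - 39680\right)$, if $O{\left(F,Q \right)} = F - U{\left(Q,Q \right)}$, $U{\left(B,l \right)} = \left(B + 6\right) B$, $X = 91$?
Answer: $-1161069424 - 87328 \sqrt{829} \approx -1.1636 \cdot 10^{9}$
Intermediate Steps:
$U{\left(B,l \right)} = B \left(6 + B\right)$ ($U{\left(B,l \right)} = \left(6 + B\right) B = B \left(6 + B\right)$)
$O{\left(F,Q \right)} = F - Q \left(6 + Q\right)$
$\left(\sqrt{O{\left(61,X \right)} + 12082} + 26591\right) \left(-3984 - 39680\right) = \left(\sqrt{\left(61 - 91 \left(6 + 91\right)\right) + 12082} + 26591\right) \left(-3984 - 39680\right) = \left(\sqrt{\left(61 - 91 \cdot 97\right) + 12082} + 26591\right) \left(-43664\right) = \left(\sqrt{\left(61 - 8827\right) + 12082} + 26591\right) \left(-43664\right) = \left(\sqrt{-8766 + 12082} + 26591\right) \left(-43664\right) = \left(\sqrt{3316} + 26591\right) \left(-43664\right) = \left(2 \sqrt{829} + 26591\right) \left(-43664\right) = \left(26591 + 2 \sqrt{829}\right) \left(-43664\right) = -1161069424 - 87328 \sqrt{829}$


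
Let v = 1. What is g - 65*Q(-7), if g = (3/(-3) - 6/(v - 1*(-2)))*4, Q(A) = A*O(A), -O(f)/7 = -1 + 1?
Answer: -12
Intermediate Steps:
O(f) = 0 (O(f) = -7*(-1 + 1) = -7*0 = 0)
Q(A) = 0 (Q(A) = A*0 = 0)
g = -12 (g = (3/(-3) - 6/(1 - 1*(-2)))*4 = (3*(-1/3) - 6/(1 + 2))*4 = (-1 - 6/3)*4 = (-1 - 6*1/3)*4 = (-1 - 2)*4 = -3*4 = -12)
g - 65*Q(-7) = -12 - 65*0 = -12 + 0 = -12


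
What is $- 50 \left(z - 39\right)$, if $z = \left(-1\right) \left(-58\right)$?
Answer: $-950$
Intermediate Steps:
$z = 58$
$- 50 \left(z - 39\right) = - 50 \left(58 - 39\right) = \left(-50\right) 19 = -950$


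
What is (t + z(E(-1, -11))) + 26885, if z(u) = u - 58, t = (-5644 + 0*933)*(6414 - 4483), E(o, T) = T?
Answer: -10871748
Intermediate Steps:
t = -10898564 (t = (-5644 + 0)*1931 = -5644*1931 = -10898564)
z(u) = -58 + u
(t + z(E(-1, -11))) + 26885 = (-10898564 + (-58 - 11)) + 26885 = (-10898564 - 69) + 26885 = -10898633 + 26885 = -10871748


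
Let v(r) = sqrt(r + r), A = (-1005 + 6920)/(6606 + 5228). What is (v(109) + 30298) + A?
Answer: 358552447/11834 + sqrt(218) ≈ 30313.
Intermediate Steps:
A = 5915/11834 ≈ 0.49983
v(r) = sqrt(2)*sqrt(r) (v(r) = sqrt(2*r) = sqrt(2)*sqrt(r))
(v(109) + 30298) + A = (sqrt(2)*sqrt(109) + 30298) + 5915/11834 = (sqrt(218) + 30298) + 5915/11834 = (30298 + sqrt(218)) + 5915/11834 = 358552447/11834 + sqrt(218)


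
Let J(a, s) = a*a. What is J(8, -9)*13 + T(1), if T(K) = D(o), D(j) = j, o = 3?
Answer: 835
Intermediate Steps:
J(a, s) = a**2
T(K) = 3
J(8, -9)*13 + T(1) = 8**2*13 + 3 = 64*13 + 3 = 832 + 3 = 835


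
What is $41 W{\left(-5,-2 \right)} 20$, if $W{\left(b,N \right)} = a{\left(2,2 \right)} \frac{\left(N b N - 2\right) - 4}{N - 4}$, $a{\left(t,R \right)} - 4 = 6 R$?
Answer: $\frac{170560}{3} \approx 56853.0$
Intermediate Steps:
$a{\left(t,R \right)} = 4 + 6 R$
$W{\left(b,N \right)} = \frac{16 \left(-6 + b N^{2}\right)}{-4 + N}$ ($W{\left(b,N \right)} = \left(4 + 6 \cdot 2\right) \frac{\left(N b N - 2\right) - 4}{N - 4} = \left(4 + 12\right) \frac{\left(b N^{2} - 2\right) - 4}{-4 + N} = 16 \frac{\left(-2 + b N^{2}\right) - 4}{-4 + N} = 16 \frac{-6 + b N^{2}}{-4 + N} = \frac{16 \left(-6 + b N^{2}\right)}{-4 + N}$)
$41 W{\left(-5,-2 \right)} 20 = 41 \frac{16 \left(-6 - 5 \left(-2\right)^{2}\right)}{-4 - 2} \cdot 20 = 41 \frac{16 \left(-6 - 20\right)}{-6} \cdot 20 = 41 \cdot 16 \left(- \frac{1}{6}\right) \left(-6 - 20\right) 20 = 41 \cdot 16 \left(- \frac{1}{6}\right) \left(-26\right) 20 = 41 \cdot \frac{208}{3} \cdot 20 = \frac{8528}{3} \cdot 20 = \frac{170560}{3}$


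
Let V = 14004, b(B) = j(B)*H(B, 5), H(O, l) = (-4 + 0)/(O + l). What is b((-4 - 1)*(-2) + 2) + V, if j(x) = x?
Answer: 238020/17 ≈ 14001.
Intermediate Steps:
H(O, l) = -4/(O + l)
b(B) = -4*B/(5 + B) (b(B) = B*(-4/(B + 5)) = B*(-4/(5 + B)) = -4*B/(5 + B))
b((-4 - 1)*(-2) + 2) + V = -4*((-4 - 1)*(-2) + 2)/(5 + ((-4 - 1)*(-2) + 2)) + 14004 = -4*(-5*(-2) + 2)/(5 + (-5*(-2) + 2)) + 14004 = -4*(10 + 2)/(5 + (10 + 2)) + 14004 = -4*12/(5 + 12) + 14004 = -4*12/17 + 14004 = -4*12*1/17 + 14004 = -48/17 + 14004 = 238020/17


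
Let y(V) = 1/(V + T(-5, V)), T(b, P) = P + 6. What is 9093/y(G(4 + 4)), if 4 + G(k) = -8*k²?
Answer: -9329418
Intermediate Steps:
T(b, P) = 6 + P
G(k) = -4 - 8*k²
y(V) = 1/(6 + 2*V) (y(V) = 1/(V + (6 + V)) = 1/(6 + 2*V))
9093/y(G(4 + 4)) = 9093/((1/(2*(3 + (-4 - 8*(4 + 4)²))))) = 9093/((1/(2*(3 + (-4 - 8*8²))))) = 9093/((1/(2*(3 + (-4 - 8*64))))) = 9093/((1/(2*(3 + (-4 - 512))))) = 9093/((1/(2*(3 - 516)))) = 9093/(((½)/(-513))) = 9093/(((½)*(-1/513))) = 9093/(-1/1026) = 9093*(-1026) = -9329418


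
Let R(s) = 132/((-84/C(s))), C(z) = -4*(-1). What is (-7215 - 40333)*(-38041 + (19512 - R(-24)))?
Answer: 6165026132/7 ≈ 8.8072e+8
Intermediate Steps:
C(z) = 4
R(s) = -44/7 (R(s) = 132/((-84/4)) = 132/((-84*¼)) = 132/(-21) = 132*(-1/21) = -44/7)
(-7215 - 40333)*(-38041 + (19512 - R(-24))) = (-7215 - 40333)*(-38041 + (19512 - 1*(-44/7))) = -47548*(-38041 + (19512 + 44/7)) = -47548*(-38041 + 136628/7) = -47548*(-129659/7) = 6165026132/7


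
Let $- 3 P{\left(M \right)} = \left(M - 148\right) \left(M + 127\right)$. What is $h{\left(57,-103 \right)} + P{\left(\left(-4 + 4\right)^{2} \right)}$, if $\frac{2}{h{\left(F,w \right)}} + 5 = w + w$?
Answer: $\frac{3965950}{633} \approx 6265.3$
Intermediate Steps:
$h{\left(F,w \right)} = \frac{2}{-5 + 2 w}$ ($h{\left(F,w \right)} = \frac{2}{-5 + \left(w + w\right)} = \frac{2}{-5 + 2 w}$)
$P{\left(M \right)} = - \frac{\left(-148 + M\right) \left(127 + M\right)}{3}$ ($P{\left(M \right)} = - \frac{\left(M - 148\right) \left(M + 127\right)}{3} = - \frac{\left(-148 + M\right) \left(127 + M\right)}{3}$)
$h{\left(57,-103 \right)} + P{\left(\left(-4 + 4\right)^{2} \right)} = \frac{2}{-5 + 2 \left(-103\right)} + \left(\frac{18796}{3} + 7 \left(-4 + 4\right)^{2} - \frac{\left(\left(-4 + 4\right)^{2}\right)^{2}}{3}\right) = \frac{2}{-5 - 206} + \left(\frac{18796}{3} + 7 \cdot 0^{2} - \frac{\left(0^{2}\right)^{2}}{3}\right) = \frac{2}{-211} + \left(\frac{18796}{3} + 7 \cdot 0 - \frac{0^{2}}{3}\right) = 2 \left(- \frac{1}{211}\right) + \left(\frac{18796}{3} + 0 - 0\right) = - \frac{2}{211} + \left(\frac{18796}{3} + 0 + 0\right) = - \frac{2}{211} + \frac{18796}{3} = \frac{3965950}{633}$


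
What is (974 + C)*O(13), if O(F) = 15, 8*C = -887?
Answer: 103575/8 ≈ 12947.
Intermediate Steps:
C = -887/8 (C = (⅛)*(-887) = -887/8 ≈ -110.88)
(974 + C)*O(13) = (974 - 887/8)*15 = (6905/8)*15 = 103575/8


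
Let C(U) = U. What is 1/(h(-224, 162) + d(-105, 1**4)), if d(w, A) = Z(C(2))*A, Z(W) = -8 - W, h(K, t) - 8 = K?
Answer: -1/226 ≈ -0.0044248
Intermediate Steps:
h(K, t) = 8 + K
d(w, A) = -10*A (d(w, A) = (-8 - 1*2)*A = (-8 - 2)*A = -10*A)
1/(h(-224, 162) + d(-105, 1**4)) = 1/((8 - 224) - 10*1**4) = 1/(-216 - 10*1) = 1/(-216 - 10) = 1/(-226) = -1/226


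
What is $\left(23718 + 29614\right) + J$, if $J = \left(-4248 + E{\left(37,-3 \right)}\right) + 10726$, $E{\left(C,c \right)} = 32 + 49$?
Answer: $59891$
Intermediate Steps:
$E{\left(C,c \right)} = 81$
$J = 6559$ ($J = \left(-4248 + 81\right) + 10726 = -4167 + 10726 = 6559$)
$\left(23718 + 29614\right) + J = \left(23718 + 29614\right) + 6559 = 53332 + 6559 = 59891$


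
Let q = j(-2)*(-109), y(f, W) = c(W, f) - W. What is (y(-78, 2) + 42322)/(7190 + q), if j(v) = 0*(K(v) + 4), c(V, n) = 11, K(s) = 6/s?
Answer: 42331/7190 ≈ 5.8875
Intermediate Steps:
j(v) = 0 (j(v) = 0*(6/v + 4) = 0*(4 + 6/v) = 0)
y(f, W) = 11 - W
q = 0 (q = 0*(-109) = 0)
(y(-78, 2) + 42322)/(7190 + q) = ((11 - 1*2) + 42322)/(7190 + 0) = ((11 - 2) + 42322)/7190 = (9 + 42322)*(1/7190) = 42331*(1/7190) = 42331/7190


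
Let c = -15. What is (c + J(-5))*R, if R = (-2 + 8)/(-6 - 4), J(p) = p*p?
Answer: -6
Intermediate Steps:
J(p) = p²
R = -⅗ (R = 6/(-10) = 6*(-⅒) = -⅗ ≈ -0.60000)
(c + J(-5))*R = (-15 + (-5)²)*(-⅗) = (-15 + 25)*(-⅗) = 10*(-⅗) = -6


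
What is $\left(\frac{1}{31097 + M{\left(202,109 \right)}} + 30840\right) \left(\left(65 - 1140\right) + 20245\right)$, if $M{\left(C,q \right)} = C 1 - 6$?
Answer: $\frac{685204045910}{1159} \approx 5.912 \cdot 10^{8}$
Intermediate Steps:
$M{\left(C,q \right)} = -6 + C$ ($M{\left(C,q \right)} = C - 6 = -6 + C$)
$\left(\frac{1}{31097 + M{\left(202,109 \right)}} + 30840\right) \left(\left(65 - 1140\right) + 20245\right) = \left(\frac{1}{31097 + \left(-6 + 202\right)} + 30840\right) \left(\left(65 - 1140\right) + 20245\right) = \left(\frac{1}{31097 + 196} + 30840\right) \left(\left(65 - 1140\right) + 20245\right) = \left(\frac{1}{31293} + 30840\right) \left(-1075 + 20245\right) = \left(\frac{1}{31293} + 30840\right) 19170 = \frac{965076121}{31293} \cdot 19170 = \frac{685204045910}{1159}$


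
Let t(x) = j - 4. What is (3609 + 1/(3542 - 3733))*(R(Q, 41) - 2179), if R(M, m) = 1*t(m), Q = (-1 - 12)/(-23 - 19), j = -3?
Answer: -1506849148/191 ≈ -7.8893e+6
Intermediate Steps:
t(x) = -7 (t(x) = -3 - 4 = -7)
Q = 13/42 (Q = -13/(-42) = -13*(-1/42) = 13/42 ≈ 0.30952)
R(M, m) = -7 (R(M, m) = 1*(-7) = -7)
(3609 + 1/(3542 - 3733))*(R(Q, 41) - 2179) = (3609 + 1/(3542 - 3733))*(-7 - 2179) = (3609 + 1/(-191))*(-2186) = (3609 - 1/191)*(-2186) = (689318/191)*(-2186) = -1506849148/191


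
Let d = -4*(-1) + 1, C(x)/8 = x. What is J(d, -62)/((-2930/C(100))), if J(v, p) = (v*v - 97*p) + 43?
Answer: -486560/293 ≈ -1660.6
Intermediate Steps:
C(x) = 8*x
d = 5 (d = 4 + 1 = 5)
J(v, p) = 43 + v² - 97*p (J(v, p) = (v² - 97*p) + 43 = 43 + v² - 97*p)
J(d, -62)/((-2930/C(100))) = (43 + 5² - 97*(-62))/((-2930/(8*100))) = (43 + 25 + 6014)/((-2930/800)) = 6082/((-2930*1/800)) = 6082/(-293/80) = 6082*(-80/293) = -486560/293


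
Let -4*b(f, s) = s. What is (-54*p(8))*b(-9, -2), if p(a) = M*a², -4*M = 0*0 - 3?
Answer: -1296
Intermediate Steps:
M = ¾ (M = -(0*0 - 3)/4 = -(0 - 3)/4 = -¼*(-3) = ¾ ≈ 0.75000)
b(f, s) = -s/4
p(a) = 3*a²/4
(-54*p(8))*b(-9, -2) = (-81*8²/2)*(-¼*(-2)) = -81*64/2*(½) = -54*48*(½) = -2592*½ = -1296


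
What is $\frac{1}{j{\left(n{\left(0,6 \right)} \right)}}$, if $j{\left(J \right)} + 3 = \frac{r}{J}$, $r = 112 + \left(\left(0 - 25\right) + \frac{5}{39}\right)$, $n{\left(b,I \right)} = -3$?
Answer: $- \frac{117}{3749} \approx -0.031208$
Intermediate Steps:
$r = \frac{3398}{39}$ ($r = 112 + \left(-25 + 5 \cdot \frac{1}{39}\right) = 112 + \left(-25 + \frac{5}{39}\right) = 112 - \frac{970}{39} = \frac{3398}{39} \approx 87.128$)
$j{\left(J \right)} = -3 + \frac{3398}{39 J}$
$\frac{1}{j{\left(n{\left(0,6 \right)} \right)}} = \frac{1}{-3 + \frac{3398}{39 \left(-3\right)}} = \frac{1}{-3 + \frac{3398}{39} \left(- \frac{1}{3}\right)} = \frac{1}{-3 - \frac{3398}{117}} = \frac{1}{- \frac{3749}{117}} = - \frac{117}{3749}$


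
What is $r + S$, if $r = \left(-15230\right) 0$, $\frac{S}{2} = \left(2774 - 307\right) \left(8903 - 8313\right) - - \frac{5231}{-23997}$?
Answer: $\frac{69856696358}{23997} \approx 2.9111 \cdot 10^{6}$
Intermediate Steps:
$S = \frac{69856696358}{23997}$ ($S = 2 \left(\left(2774 - 307\right) \left(8903 - 8313\right) - - \frac{5231}{-23997}\right) = 2 \left(2467 \cdot 590 - \left(-5231\right) \left(- \frac{1}{23997}\right)\right) = 2 \left(1455530 - \frac{5231}{23997}\right) = 2 \cdot \frac{34928348179}{23997} = \frac{69856696358}{23997} \approx 2.9111 \cdot 10^{6}$)
$r = 0$
$r + S = 0 + \frac{69856696358}{23997} = \frac{69856696358}{23997}$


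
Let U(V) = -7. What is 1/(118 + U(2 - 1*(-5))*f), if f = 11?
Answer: 1/41 ≈ 0.024390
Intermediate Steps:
1/(118 + U(2 - 1*(-5))*f) = 1/(118 - 7*11) = 1/(118 - 77) = 1/41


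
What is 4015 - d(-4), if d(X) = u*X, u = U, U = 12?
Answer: 4063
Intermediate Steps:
u = 12
d(X) = 12*X
4015 - d(-4) = 4015 - 12*(-4) = 4015 - 1*(-48) = 4015 + 48 = 4063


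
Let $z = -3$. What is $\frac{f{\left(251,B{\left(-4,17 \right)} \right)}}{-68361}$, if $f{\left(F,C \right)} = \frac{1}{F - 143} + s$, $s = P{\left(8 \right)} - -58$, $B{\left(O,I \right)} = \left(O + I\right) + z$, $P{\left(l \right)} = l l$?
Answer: $- \frac{13177}{7382988} \approx -0.0017848$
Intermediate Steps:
$P{\left(l \right)} = l^{2}$
$B{\left(O,I \right)} = -3 + I + O$ ($B{\left(O,I \right)} = \left(O + I\right) - 3 = \left(I + O\right) - 3 = -3 + I + O$)
$s = 122$ ($s = 8^{2} - -58 = 64 + 58 = 122$)
$f{\left(F,C \right)} = 122 + \frac{1}{-143 + F}$ ($f{\left(F,C \right)} = \frac{1}{F - 143} + 122 = \frac{1}{-143 + F} + 122 = 122 + \frac{1}{-143 + F}$)
$\frac{f{\left(251,B{\left(-4,17 \right)} \right)}}{-68361} = \frac{\frac{1}{-143 + 251} \left(-17445 + 122 \cdot 251\right)}{-68361} = \frac{-17445 + 30622}{108} \left(- \frac{1}{68361}\right) = \frac{1}{108} \cdot 13177 \left(- \frac{1}{68361}\right) = \frac{13177}{108} \left(- \frac{1}{68361}\right) = - \frac{13177}{7382988}$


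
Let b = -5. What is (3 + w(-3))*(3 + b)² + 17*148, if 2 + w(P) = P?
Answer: 2508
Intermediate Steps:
w(P) = -2 + P
(3 + w(-3))*(3 + b)² + 17*148 = (3 + (-2 - 3))*(3 - 5)² + 17*148 = (3 - 5)*(-2)² + 2516 = -2*4 + 2516 = -8 + 2516 = 2508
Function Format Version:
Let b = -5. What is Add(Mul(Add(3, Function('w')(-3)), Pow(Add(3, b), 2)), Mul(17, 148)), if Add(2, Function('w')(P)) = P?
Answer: 2508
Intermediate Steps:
Function('w')(P) = Add(-2, P)
Add(Mul(Add(3, Function('w')(-3)), Pow(Add(3, b), 2)), Mul(17, 148)) = Add(Mul(Add(3, Add(-2, -3)), Pow(Add(3, -5), 2)), Mul(17, 148)) = Add(Mul(Add(3, -5), Pow(-2, 2)), 2516) = Add(Mul(-2, 4), 2516) = Add(-8, 2516) = 2508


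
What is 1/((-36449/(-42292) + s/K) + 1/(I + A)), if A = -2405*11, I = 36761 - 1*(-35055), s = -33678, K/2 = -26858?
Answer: 25762293135748/38355612066783 ≈ 0.67167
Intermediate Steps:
K = -53716 (K = 2*(-26858) = -53716)
I = 71816 (I = 36761 + 35055 = 71816)
A = -26455
1/((-36449/(-42292) + s/K) + 1/(I + A)) = 1/((-36449/(-42292) - 33678/(-53716)) + 1/(71816 - 26455)) = 1/((-36449*(-1/42292) - 33678*(-1/53716)) + 1/45361) = 1/((36449/42292 + 16839/26858) + 1/45361) = 1/(845551115/567939268 + 1/45361) = 1/(38355612066783/25762293135748) = 25762293135748/38355612066783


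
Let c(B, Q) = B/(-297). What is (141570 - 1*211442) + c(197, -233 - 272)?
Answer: -20752181/297 ≈ -69873.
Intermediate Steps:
c(B, Q) = -B/297 (c(B, Q) = B*(-1/297) = -B/297)
(141570 - 1*211442) + c(197, -233 - 272) = (141570 - 1*211442) - 1/297*197 = (141570 - 211442) - 197/297 = -69872 - 197/297 = -20752181/297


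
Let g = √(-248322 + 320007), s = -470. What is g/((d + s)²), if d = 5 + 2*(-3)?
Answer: √885/24649 ≈ 0.0012069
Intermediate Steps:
g = 9*√885 (g = √71685 = 9*√885 ≈ 267.74)
d = -1 (d = 5 - 6 = -1)
g/((d + s)²) = (9*√885)/((-1 - 470)²) = (9*√885)/((-471)²) = (9*√885)/221841 = (9*√885)*(1/221841) = √885/24649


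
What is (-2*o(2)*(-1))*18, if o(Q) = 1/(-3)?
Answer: -12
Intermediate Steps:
o(Q) = -⅓ (o(Q) = 1*(-⅓) = -⅓)
(-2*o(2)*(-1))*18 = (-2*(-⅓)*(-1))*18 = ((⅔)*(-1))*18 = -⅔*18 = -12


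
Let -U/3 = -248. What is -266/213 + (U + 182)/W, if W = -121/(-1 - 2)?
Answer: 559528/25773 ≈ 21.710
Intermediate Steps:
U = 744 (U = -3*(-248) = 744)
W = 121/3 (W = -121/(-3) = -⅓*(-121) = 121/3 ≈ 40.333)
-266/213 + (U + 182)/W = -266/213 + (744 + 182)/(121/3) = -266*1/213 + 926*(3/121) = -266/213 + 2778/121 = 559528/25773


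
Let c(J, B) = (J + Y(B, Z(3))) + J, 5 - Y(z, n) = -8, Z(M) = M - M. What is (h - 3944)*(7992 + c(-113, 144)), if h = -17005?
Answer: -162962271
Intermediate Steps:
Z(M) = 0
Y(z, n) = 13 (Y(z, n) = 5 - 1*(-8) = 5 + 8 = 13)
c(J, B) = 13 + 2*J (c(J, B) = (J + 13) + J = (13 + J) + J = 13 + 2*J)
(h - 3944)*(7992 + c(-113, 144)) = (-17005 - 3944)*(7992 + (13 + 2*(-113))) = -20949*(7992 + (13 - 226)) = -20949*(7992 - 213) = -20949*7779 = -162962271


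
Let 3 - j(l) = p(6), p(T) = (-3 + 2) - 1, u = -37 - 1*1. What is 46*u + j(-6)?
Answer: -1743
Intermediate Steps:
u = -38 (u = -37 - 1 = -38)
p(T) = -2 (p(T) = -1 - 1 = -2)
j(l) = 5 (j(l) = 3 - 1*(-2) = 3 + 2 = 5)
46*u + j(-6) = 46*(-38) + 5 = -1748 + 5 = -1743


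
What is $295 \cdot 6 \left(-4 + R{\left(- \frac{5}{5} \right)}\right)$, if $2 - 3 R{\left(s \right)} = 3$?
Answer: $-7670$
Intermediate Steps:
$R{\left(s \right)} = - \frac{1}{3}$ ($R{\left(s \right)} = \frac{2}{3} - 1 = - \frac{1}{3}$)
$295 \cdot 6 \left(-4 + R{\left(- \frac{5}{5} \right)}\right) = 295 \cdot 6 \left(-4 - \frac{1}{3}\right) = 295 \cdot 6 \left(- \frac{13}{3}\right) = 295 \left(-26\right) = -7670$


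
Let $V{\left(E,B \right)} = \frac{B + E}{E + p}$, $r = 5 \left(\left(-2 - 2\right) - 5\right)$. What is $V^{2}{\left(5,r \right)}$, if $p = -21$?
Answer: $\frac{25}{4} \approx 6.25$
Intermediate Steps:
$r = -45$ ($r = 5 \left(\left(-2 - 2\right) - 5\right) = 5 \left(-4 - 5\right) = 5 \left(-9\right) = -45$)
$V{\left(E,B \right)} = \frac{B + E}{-21 + E}$ ($V{\left(E,B \right)} = \frac{B + E}{E - 21} = \frac{B + E}{-21 + E}$)
$V^{2}{\left(5,r \right)} = \left(\frac{-45 + 5}{-21 + 5}\right)^{2} = \left(\frac{1}{-16} \left(-40\right)\right)^{2} = \left(\left(- \frac{1}{16}\right) \left(-40\right)\right)^{2} = \left(\frac{5}{2}\right)^{2} = \frac{25}{4}$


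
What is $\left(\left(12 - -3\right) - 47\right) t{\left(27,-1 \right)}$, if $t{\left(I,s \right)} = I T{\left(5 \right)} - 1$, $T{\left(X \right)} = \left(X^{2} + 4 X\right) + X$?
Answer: $-43168$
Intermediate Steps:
$T{\left(X \right)} = X^{2} + 5 X$
$t{\left(I,s \right)} = -1 + 50 I$ ($t{\left(I,s \right)} = I 5 \left(5 + 5\right) - 1 = I 5 \cdot 10 - 1 = I 50 - 1 = 50 I - 1 = -1 + 50 I$)
$\left(\left(12 - -3\right) - 47\right) t{\left(27,-1 \right)} = \left(\left(12 - -3\right) - 47\right) \left(-1 + 50 \cdot 27\right) = \left(\left(12 + 3\right) - 47\right) \left(-1 + 1350\right) = \left(15 - 47\right) 1349 = \left(-32\right) 1349 = -43168$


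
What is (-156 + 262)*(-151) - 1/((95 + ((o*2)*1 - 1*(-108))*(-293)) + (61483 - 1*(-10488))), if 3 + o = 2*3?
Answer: -618855985/38664 ≈ -16006.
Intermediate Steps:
o = 3 (o = -3 + 2*3 = -3 + 6 = 3)
(-156 + 262)*(-151) - 1/((95 + ((o*2)*1 - 1*(-108))*(-293)) + (61483 - 1*(-10488))) = (-156 + 262)*(-151) - 1/((95 + ((3*2)*1 - 1*(-108))*(-293)) + (61483 - 1*(-10488))) = 106*(-151) - 1/((95 + (6*1 + 108)*(-293)) + (61483 + 10488)) = -16006 - 1/((95 + (6 + 108)*(-293)) + 71971) = -16006 - 1/((95 + 114*(-293)) + 71971) = -16006 - 1/((95 - 33402) + 71971) = -16006 - 1/(-33307 + 71971) = -16006 - 1/38664 = -618855985/38664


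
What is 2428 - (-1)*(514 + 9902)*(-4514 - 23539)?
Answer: -292197620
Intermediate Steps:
2428 - (-1)*(514 + 9902)*(-4514 - 23539) = 2428 - (-1)*10416*(-28053) = 2428 - (-1)*(-292200048) = 2428 - 1*292200048 = 2428 - 292200048 = -292197620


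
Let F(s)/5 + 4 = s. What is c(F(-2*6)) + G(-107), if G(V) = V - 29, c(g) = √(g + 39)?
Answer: -136 + I*√41 ≈ -136.0 + 6.4031*I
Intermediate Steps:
F(s) = -20 + 5*s
c(g) = √(39 + g)
G(V) = -29 + V
c(F(-2*6)) + G(-107) = √(39 + (-20 + 5*(-2*6))) + (-29 - 107) = √(39 + (-20 + 5*(-12))) - 136 = √(39 + (-20 - 60)) - 136 = √(39 - 80) - 136 = √(-41) - 136 = I*√41 - 136 = -136 + I*√41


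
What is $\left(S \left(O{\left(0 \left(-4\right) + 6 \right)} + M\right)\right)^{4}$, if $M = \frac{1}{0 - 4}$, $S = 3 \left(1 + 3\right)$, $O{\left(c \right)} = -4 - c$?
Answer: $228886641$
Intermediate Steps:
$S = 12$ ($S = 3 \cdot 4 = 12$)
$M = - \frac{1}{4}$ ($M = \frac{1}{-4} = - \frac{1}{4} \approx -0.25$)
$\left(S \left(O{\left(0 \left(-4\right) + 6 \right)} + M\right)\right)^{4} = \left(12 \left(\left(-4 - \left(0 \left(-4\right) + 6\right)\right) - \frac{1}{4}\right)\right)^{4} = \left(12 \left(\left(-4 - \left(0 + 6\right)\right) - \frac{1}{4}\right)\right)^{4} = \left(12 \left(\left(-4 - 6\right) - \frac{1}{4}\right)\right)^{4} = \left(12 \left(-10 - \frac{1}{4}\right)\right)^{4} = \left(12 \left(- \frac{41}{4}\right)\right)^{4} = \left(-123\right)^{4} = 228886641$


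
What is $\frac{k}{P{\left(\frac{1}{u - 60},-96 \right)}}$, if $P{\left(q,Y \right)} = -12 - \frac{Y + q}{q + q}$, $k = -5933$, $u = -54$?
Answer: $\frac{11866}{10969} \approx 1.0818$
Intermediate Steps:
$P{\left(q,Y \right)} = -12 - \frac{Y + q}{2 q}$
$\frac{k}{P{\left(\frac{1}{u - 60},-96 \right)}} = - \frac{5933}{\frac{1}{2} \frac{1}{\frac{1}{-54 - 60}} \left(\left(-1\right) \left(-96\right) - \frac{25}{-54 - 60}\right)} = - \frac{5933}{\frac{1}{2} \frac{1}{\frac{1}{-114}} \left(96 - \frac{25}{-114}\right)} = - \frac{5933}{\frac{1}{2} \frac{1}{- \frac{1}{114}} \left(96 - - \frac{25}{114}\right)} = - \frac{5933}{\frac{1}{2} \left(-114\right) \left(96 + \frac{25}{114}\right)} = - \frac{5933}{\frac{1}{2} \left(-114\right) \frac{10969}{114}} = - \frac{5933}{- \frac{10969}{2}} = \left(-5933\right) \left(- \frac{2}{10969}\right) = \frac{11866}{10969}$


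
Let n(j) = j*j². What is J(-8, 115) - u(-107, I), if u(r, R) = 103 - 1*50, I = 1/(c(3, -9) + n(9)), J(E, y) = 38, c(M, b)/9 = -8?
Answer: -15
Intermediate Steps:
c(M, b) = -72 (c(M, b) = 9*(-8) = -72)
n(j) = j³
I = 1/657 (I = 1/(-72 + 9³) = 1/(-72 + 729) = 1/657 ≈ 0.0015221)
u(r, R) = 53 (u(r, R) = 103 - 50 = 53)
J(-8, 115) - u(-107, I) = 38 - 1*53 = 38 - 53 = -15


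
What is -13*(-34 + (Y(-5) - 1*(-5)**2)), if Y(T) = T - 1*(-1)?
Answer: 819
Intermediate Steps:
Y(T) = 1 + T (Y(T) = T + 1 = 1 + T)
-13*(-34 + (Y(-5) - 1*(-5)**2)) = -13*(-34 + ((1 - 5) - 1*(-5)**2)) = -13*(-34 + (-4 - 1*25)) = -13*(-34 + (-4 - 25)) = -13*(-34 - 29) = -13*(-63) = 819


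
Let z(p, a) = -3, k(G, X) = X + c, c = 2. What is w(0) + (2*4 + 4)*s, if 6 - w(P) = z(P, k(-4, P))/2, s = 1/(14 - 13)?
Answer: 39/2 ≈ 19.500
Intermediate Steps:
k(G, X) = 2 + X (k(G, X) = X + 2 = 2 + X)
s = 1 (s = 1/1 = 1)
w(P) = 15/2 (w(P) = 6 - (-3)/2 = 6 - 1*(-3/2) = 6 + 3/2 = 15/2)
w(0) + (2*4 + 4)*s = 15/2 + (2*4 + 4)*1 = 15/2 + (8 + 4)*1 = 15/2 + 12*1 = 15/2 + 12 = 39/2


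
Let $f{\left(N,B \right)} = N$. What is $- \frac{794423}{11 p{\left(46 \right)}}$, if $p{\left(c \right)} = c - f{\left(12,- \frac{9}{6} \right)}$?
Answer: $- \frac{794423}{374} \approx -2124.1$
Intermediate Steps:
$p{\left(c \right)} = -12 + c$ ($p{\left(c \right)} = c - 12 = -12 + c$)
$- \frac{794423}{11 p{\left(46 \right)}} = - \frac{794423}{11 \left(-12 + 46\right)} = - \frac{794423}{11 \cdot 34} = - \frac{794423}{374}$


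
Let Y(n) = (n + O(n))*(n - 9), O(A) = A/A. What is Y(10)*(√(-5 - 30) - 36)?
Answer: -396 + 11*I*√35 ≈ -396.0 + 65.077*I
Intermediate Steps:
O(A) = 1
Y(n) = (1 + n)*(-9 + n) (Y(n) = (n + 1)*(n - 9) = (1 + n)*(-9 + n))
Y(10)*(√(-5 - 30) - 36) = (-9 + 10² - 8*10)*(√(-5 - 30) - 36) = (-9 + 100 - 80)*(√(-35) - 36) = 11*(I*√35 - 36) = 11*(-36 + I*√35) = -396 + 11*I*√35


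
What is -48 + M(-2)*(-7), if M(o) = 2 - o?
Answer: -76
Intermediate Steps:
-48 + M(-2)*(-7) = -48 + (2 - 1*(-2))*(-7) = -48 + (2 + 2)*(-7) = -48 + 4*(-7) = -48 - 28 = -76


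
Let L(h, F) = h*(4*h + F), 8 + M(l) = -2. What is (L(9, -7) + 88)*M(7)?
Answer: -3490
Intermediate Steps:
M(l) = -10 (M(l) = -8 - 2 = -10)
L(h, F) = h*(F + 4*h)
(L(9, -7) + 88)*M(7) = (9*(-7 + 4*9) + 88)*(-10) = (9*(-7 + 36) + 88)*(-10) = (9*29 + 88)*(-10) = (261 + 88)*(-10) = 349*(-10) = -3490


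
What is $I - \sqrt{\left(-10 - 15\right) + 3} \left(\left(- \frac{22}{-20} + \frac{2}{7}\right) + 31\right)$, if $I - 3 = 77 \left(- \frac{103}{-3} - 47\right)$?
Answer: $- \frac{2917}{3} - \frac{2267 i \sqrt{22}}{70} \approx -972.33 - 151.9 i$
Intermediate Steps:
$I = - \frac{2917}{3}$ ($I = 3 + 77 \left(- \frac{103}{-3} - 47\right) = 3 + 77 \left(\left(-103\right) \left(- \frac{1}{3}\right) - 47\right) = 3 + 77 \left(\frac{103}{3} - 47\right) = 3 + 77 \left(- \frac{38}{3}\right) = 3 - \frac{2926}{3} = - \frac{2917}{3} \approx -972.33$)
$I - \sqrt{\left(-10 - 15\right) + 3} \left(\left(- \frac{22}{-20} + \frac{2}{7}\right) + 31\right) = - \frac{2917}{3} - \sqrt{\left(-10 - 15\right) + 3} \left(\left(- \frac{22}{-20} + \frac{2}{7}\right) + 31\right) = - \frac{2917}{3} - \sqrt{\left(-10 - 15\right) + 3} \left(\left(\left(-22\right) \left(- \frac{1}{20}\right) + 2 \cdot \frac{1}{7}\right) + 31\right) = - \frac{2917}{3} - \sqrt{-25 + 3} \left(\left(\frac{11}{10} + \frac{2}{7}\right) + 31\right) = - \frac{2917}{3} - \sqrt{-22} \left(\frac{97}{70} + 31\right) = - \frac{2917}{3} - i \sqrt{22} \cdot \frac{2267}{70} = - \frac{2917}{3} - \frac{2267 i \sqrt{22}}{70}$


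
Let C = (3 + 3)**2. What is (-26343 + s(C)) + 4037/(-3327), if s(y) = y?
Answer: -87527426/3327 ≈ -26308.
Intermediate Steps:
C = 36 (C = 6**2 = 36)
(-26343 + s(C)) + 4037/(-3327) = (-26343 + 36) + 4037/(-3327) = -26307 + 4037*(-1/3327) = -26307 - 4037/3327 = -87527426/3327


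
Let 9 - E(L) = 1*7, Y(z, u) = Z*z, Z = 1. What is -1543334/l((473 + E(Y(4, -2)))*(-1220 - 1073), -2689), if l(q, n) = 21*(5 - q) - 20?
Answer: -771667/11436380 ≈ -0.067475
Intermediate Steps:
Y(z, u) = z (Y(z, u) = 1*z = z)
E(L) = 2 (E(L) = 9 - 7 = 2)
l(q, n) = 85 - 21*q (l(q, n) = (105 - 21*q) - 20 = 85 - 21*q)
-1543334/l((473 + E(Y(4, -2)))*(-1220 - 1073), -2689) = -1543334/(85 - 21*(473 + 2)*(-1220 - 1073)) = -1543334/(85 - 9975*(-2293)) = -1543334/(85 - 21*(-1089175)) = -1543334/(85 + 22872675) = -1543334/22872760 = -1543334*1/22872760 = -771667/11436380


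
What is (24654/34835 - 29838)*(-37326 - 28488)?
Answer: 68405891949864/34835 ≈ 1.9637e+9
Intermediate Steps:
(24654/34835 - 29838)*(-37326 - 28488) = (24654*(1/34835) - 29838)*(-65814) = (24654/34835 - 29838)*(-65814) = -1039382076/34835*(-65814) = 68405891949864/34835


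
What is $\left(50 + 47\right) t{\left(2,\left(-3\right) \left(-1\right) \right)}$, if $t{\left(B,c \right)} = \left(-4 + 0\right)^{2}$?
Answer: $1552$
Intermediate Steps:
$t{\left(B,c \right)} = 16$ ($t{\left(B,c \right)} = \left(-4\right)^{2} = 16$)
$\left(50 + 47\right) t{\left(2,\left(-3\right) \left(-1\right) \right)} = \left(50 + 47\right) 16 = 97 \cdot 16 = 1552$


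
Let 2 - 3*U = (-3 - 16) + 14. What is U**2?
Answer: 49/9 ≈ 5.4444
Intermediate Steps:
U = 7/3 (U = 2/3 - ((-3 - 16) + 14)/3 = 2/3 - (-19 + 14)/3 = 2/3 - 1/3*(-5) = 2/3 + 5/3 = 7/3 ≈ 2.3333)
U**2 = (7/3)**2 = 49/9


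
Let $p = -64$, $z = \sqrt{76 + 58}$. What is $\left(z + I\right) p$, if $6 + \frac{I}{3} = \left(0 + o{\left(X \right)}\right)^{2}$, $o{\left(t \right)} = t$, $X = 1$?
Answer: $960 - 64 \sqrt{134} \approx 219.15$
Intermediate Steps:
$z = \sqrt{134} \approx 11.576$
$I = -15$ ($I = -18 + 3 \left(0 + 1\right)^{2} = -18 + 3 \cdot 1^{2} = -18 + 3 \cdot 1 = -18 + 3 = -15$)
$\left(z + I\right) p = \left(\sqrt{134} - 15\right) \left(-64\right) = \left(-15 + \sqrt{134}\right) \left(-64\right) = 960 - 64 \sqrt{134}$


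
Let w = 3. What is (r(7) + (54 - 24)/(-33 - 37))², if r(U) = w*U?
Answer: 20736/49 ≈ 423.18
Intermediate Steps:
r(U) = 3*U
(r(7) + (54 - 24)/(-33 - 37))² = (3*7 + (54 - 24)/(-33 - 37))² = (21 + 30/(-70))² = (21 + 30*(-1/70))² = (21 - 3/7)² = (144/7)² = 20736/49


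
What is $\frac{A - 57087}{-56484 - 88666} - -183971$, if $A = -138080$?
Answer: $\frac{26703585817}{145150} \approx 1.8397 \cdot 10^{5}$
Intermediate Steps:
$\frac{A - 57087}{-56484 - 88666} - -183971 = \frac{-138080 - 57087}{-56484 - 88666} - -183971 = - \frac{195167}{-145150} + 183971 = \left(-195167\right) \left(- \frac{1}{145150}\right) + 183971 = \frac{195167}{145150} + 183971 = \frac{26703585817}{145150}$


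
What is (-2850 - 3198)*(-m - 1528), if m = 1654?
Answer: 19244736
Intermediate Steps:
(-2850 - 3198)*(-m - 1528) = (-2850 - 3198)*(-1*1654 - 1528) = -6048*(-1654 - 1528) = -6048*(-3182) = 19244736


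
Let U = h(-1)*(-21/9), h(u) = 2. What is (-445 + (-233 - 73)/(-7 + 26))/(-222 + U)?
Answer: 26283/12920 ≈ 2.0343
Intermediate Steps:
U = -14/3 (U = 2*(-21/9) = 2*(-21*⅑) = 2*(-7/3) = -14/3 ≈ -4.6667)
(-445 + (-233 - 73)/(-7 + 26))/(-222 + U) = (-445 + (-233 - 73)/(-7 + 26))/(-222 - 14/3) = (-445 - 306/19)/(-680/3) = (-445 - 306*1/19)*(-3/680) = (-445 - 306/19)*(-3/680) = -8761/19*(-3/680) = 26283/12920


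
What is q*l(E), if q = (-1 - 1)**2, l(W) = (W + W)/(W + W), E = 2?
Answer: 4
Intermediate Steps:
l(W) = 1 (l(W) = (2*W)/((2*W)) = (2*W)*(1/(2*W)) = 1)
q = 4 (q = (-2)**2 = 4)
q*l(E) = 4*1 = 4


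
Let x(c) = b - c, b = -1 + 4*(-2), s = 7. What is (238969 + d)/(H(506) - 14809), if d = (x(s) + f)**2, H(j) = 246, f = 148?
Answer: -256393/14563 ≈ -17.606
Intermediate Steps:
b = -9 (b = -1 - 8 = -9)
x(c) = -9 - c
d = 17424 (d = ((-9 - 1*7) + 148)**2 = ((-9 - 7) + 148)**2 = (-16 + 148)**2 = 132**2 = 17424)
(238969 + d)/(H(506) - 14809) = (238969 + 17424)/(246 - 14809) = 256393/(-14563) = 256393*(-1/14563) = -256393/14563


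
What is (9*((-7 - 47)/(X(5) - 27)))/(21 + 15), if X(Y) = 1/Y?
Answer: 135/268 ≈ 0.50373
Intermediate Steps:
X(Y) = 1/Y
(9*((-7 - 47)/(X(5) - 27)))/(21 + 15) = (9*((-7 - 47)/(1/5 - 27)))/(21 + 15) = (9*(-54/(1/5 - 27)))/36 = (9*(-54/(-134/5)))*(1/36) = (9*(-54*(-5/134)))*(1/36) = (9*(135/67))*(1/36) = (1215/67)*(1/36) = 135/268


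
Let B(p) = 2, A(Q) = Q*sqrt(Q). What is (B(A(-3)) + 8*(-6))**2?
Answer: 2116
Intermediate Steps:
A(Q) = Q**(3/2)
(B(A(-3)) + 8*(-6))**2 = (2 + 8*(-6))**2 = (2 - 48)**2 = (-46)**2 = 2116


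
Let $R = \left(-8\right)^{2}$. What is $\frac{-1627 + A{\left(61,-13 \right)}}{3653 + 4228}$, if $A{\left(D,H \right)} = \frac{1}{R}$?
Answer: $- \frac{34709}{168128} \approx -0.20644$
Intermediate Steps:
$R = 64$
$A{\left(D,H \right)} = \frac{1}{64}$
$\frac{-1627 + A{\left(61,-13 \right)}}{3653 + 4228} = \frac{-1627 + \frac{1}{64}}{3653 + 4228} = - \frac{104127}{64 \cdot 7881} = \left(- \frac{104127}{64}\right) \frac{1}{7881} = - \frac{34709}{168128}$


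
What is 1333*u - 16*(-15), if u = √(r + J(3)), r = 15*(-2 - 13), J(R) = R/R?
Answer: 240 + 5332*I*√14 ≈ 240.0 + 19951.0*I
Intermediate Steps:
J(R) = 1
r = -225 (r = 15*(-15) = -225)
u = 4*I*√14 (u = √(-225 + 1) = √(-224) = 4*I*√14 ≈ 14.967*I)
1333*u - 16*(-15) = 1333*(4*I*√14) - 16*(-15) = 5332*I*√14 + 240 = 240 + 5332*I*√14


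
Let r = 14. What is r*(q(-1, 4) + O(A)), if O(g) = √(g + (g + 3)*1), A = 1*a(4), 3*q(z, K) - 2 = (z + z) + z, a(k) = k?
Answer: -14/3 + 14*√11 ≈ 41.766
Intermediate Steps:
q(z, K) = ⅔ + z (q(z, K) = ⅔ + ((z + z) + z)/3 = ⅔ + (2*z + z)/3 = ⅔ + (3*z)/3 = ⅔ + z)
A = 4 (A = 1*4 = 4)
O(g) = √(3 + 2*g) (O(g) = √(g + (3 + g)*1) = √(g + (3 + g)) = √(3 + 2*g))
r*(q(-1, 4) + O(A)) = 14*((⅔ - 1) + √(3 + 2*4)) = 14*(-⅓ + √(3 + 8)) = 14*(-⅓ + √11) = -14/3 + 14*√11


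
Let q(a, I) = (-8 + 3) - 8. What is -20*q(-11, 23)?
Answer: 260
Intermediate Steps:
q(a, I) = -13 (q(a, I) = -5 - 8 = -13)
-20*q(-11, 23) = -20*(-13) = 260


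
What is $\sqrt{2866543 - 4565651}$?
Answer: $2 i \sqrt{424777} \approx 1303.5 i$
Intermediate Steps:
$\sqrt{2866543 - 4565651} = \sqrt{-1699108} = 2 i \sqrt{424777}$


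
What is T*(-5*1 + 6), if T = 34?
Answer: 34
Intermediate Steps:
T*(-5*1 + 6) = 34*(-5*1 + 6) = 34*(-5 + 6) = 34*1 = 34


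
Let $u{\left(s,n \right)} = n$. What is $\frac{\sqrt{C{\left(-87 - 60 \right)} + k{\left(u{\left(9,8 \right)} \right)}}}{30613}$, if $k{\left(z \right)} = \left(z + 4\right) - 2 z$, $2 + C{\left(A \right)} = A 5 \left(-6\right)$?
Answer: $\frac{2 \sqrt{1101}}{30613} \approx 0.0021678$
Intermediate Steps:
$C{\left(A \right)} = -2 - 30 A$ ($C{\left(A \right)} = -2 + A 5 \left(-6\right) = -2 + 5 A \left(-6\right) = -2 - 30 A$)
$k{\left(z \right)} = 4 - z$ ($k{\left(z \right)} = \left(4 + z\right) - 2 z = 4 - z$)
$\frac{\sqrt{C{\left(-87 - 60 \right)} + k{\left(u{\left(9,8 \right)} \right)}}}{30613} = \frac{\sqrt{\left(-2 - 30 \left(-87 - 60\right)\right) + \left(4 - 8\right)}}{30613} = \sqrt{\left(-2 - 30 \left(-87 - 60\right)\right) + \left(4 - 8\right)} \frac{1}{30613} = \sqrt{\left(-2 - -4410\right) - 4} \cdot \frac{1}{30613} = \sqrt{\left(-2 + 4410\right) - 4} \cdot \frac{1}{30613} = \sqrt{4408 - 4} \cdot \frac{1}{30613} = \sqrt{4404} \cdot \frac{1}{30613} = 2 \sqrt{1101} \cdot \frac{1}{30613} = \frac{2 \sqrt{1101}}{30613}$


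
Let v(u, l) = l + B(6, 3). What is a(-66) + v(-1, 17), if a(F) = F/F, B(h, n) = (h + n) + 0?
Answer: 27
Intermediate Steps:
B(h, n) = h + n
v(u, l) = 9 + l (v(u, l) = l + (6 + 3) = l + 9 = 9 + l)
a(F) = 1
a(-66) + v(-1, 17) = 1 + (9 + 17) = 1 + 26 = 27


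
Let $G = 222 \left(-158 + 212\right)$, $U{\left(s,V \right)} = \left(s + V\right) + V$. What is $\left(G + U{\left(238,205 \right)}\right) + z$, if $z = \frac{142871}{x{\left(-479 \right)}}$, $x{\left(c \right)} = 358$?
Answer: $\frac{4666559}{358} \approx 13035.0$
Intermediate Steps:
$U{\left(s,V \right)} = s + 2 V$ ($U{\left(s,V \right)} = \left(V + s\right) + V = s + 2 V$)
$G = 11988$ ($G = 222 \cdot 54 = 11988$)
$z = \frac{142871}{358} \approx 399.08$
$\left(G + U{\left(238,205 \right)}\right) + z = \left(11988 + \left(238 + 2 \cdot 205\right)\right) + \frac{142871}{358} = \left(11988 + \left(238 + 410\right)\right) + \frac{142871}{358} = \left(11988 + 648\right) + \frac{142871}{358} = 12636 + \frac{142871}{358} = \frac{4666559}{358}$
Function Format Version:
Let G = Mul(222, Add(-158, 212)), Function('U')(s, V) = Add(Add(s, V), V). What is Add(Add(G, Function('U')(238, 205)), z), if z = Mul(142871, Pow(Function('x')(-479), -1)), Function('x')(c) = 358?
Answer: Rational(4666559, 358) ≈ 13035.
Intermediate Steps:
Function('U')(s, V) = Add(s, Mul(2, V)) (Function('U')(s, V) = Add(Add(V, s), V) = Add(s, Mul(2, V)))
G = 11988 (G = Mul(222, 54) = 11988)
z = Rational(142871, 358) (z = Mul(142871, Pow(358, -1)) = Mul(142871, Rational(1, 358)) = Rational(142871, 358) ≈ 399.08)
Add(Add(G, Function('U')(238, 205)), z) = Add(Add(11988, Add(238, Mul(2, 205))), Rational(142871, 358)) = Add(Add(11988, Add(238, 410)), Rational(142871, 358)) = Add(Add(11988, 648), Rational(142871, 358)) = Add(12636, Rational(142871, 358)) = Rational(4666559, 358)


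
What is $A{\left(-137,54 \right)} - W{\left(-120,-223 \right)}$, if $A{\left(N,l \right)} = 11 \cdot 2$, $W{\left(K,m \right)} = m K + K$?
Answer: $-26618$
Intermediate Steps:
$W{\left(K,m \right)} = K + K m$ ($W{\left(K,m \right)} = K m + K = K + K m$)
$A{\left(N,l \right)} = 22$
$A{\left(-137,54 \right)} - W{\left(-120,-223 \right)} = 22 - - 120 \left(1 - 223\right) = 22 - \left(-120\right) \left(-222\right) = 22 - 26640 = -26618$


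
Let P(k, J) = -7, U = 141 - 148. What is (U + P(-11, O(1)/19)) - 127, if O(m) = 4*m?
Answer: -141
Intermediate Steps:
U = -7
(U + P(-11, O(1)/19)) - 127 = (-7 - 7) - 127 = -14 - 127 = -141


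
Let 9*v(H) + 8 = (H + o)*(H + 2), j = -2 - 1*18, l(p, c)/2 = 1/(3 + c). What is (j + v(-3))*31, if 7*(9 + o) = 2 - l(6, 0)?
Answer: -114700/189 ≈ -606.88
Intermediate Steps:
l(p, c) = 2/(3 + c)
j = -20 (j = -2 - 18 = -20)
o = -185/21 (o = -9 + (2 - 2/(3 + 0))/7 = -9 + (2 - 2/3)/7 = -9 + (2 - 1*⅔)/7 = -9 + (2 - ⅔)/7 = -9 + (⅐)*(4/3) = -9 + 4/21 = -185/21 ≈ -8.8095)
v(H) = -8/9 + (2 + H)*(-185/21 + H)/9 (v(H) = -8/9 + ((H - 185/21)*(H + 2))/9 = -8/9 + ((-185/21 + H)*(2 + H))/9 = -8/9 + ((2 + H)*(-185/21 + H))/9 = -8/9 + (2 + H)*(-185/21 + H)/9)
(j + v(-3))*31 = (-20 + (-538/189 - 143/189*(-3) + (⅑)*(-3)²))*31 = (-20 + (-538/189 + 143/63 + (⅑)*9))*31 = (-20 + (-538/189 + 143/63 + 1))*31 = (-20 + 80/189)*31 = -3700/189*31 = -114700/189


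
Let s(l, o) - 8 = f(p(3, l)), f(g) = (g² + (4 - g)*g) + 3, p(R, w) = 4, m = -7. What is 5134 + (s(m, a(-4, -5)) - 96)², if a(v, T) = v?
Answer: 9895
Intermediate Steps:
f(g) = 3 + g² + g*(4 - g) (f(g) = (g² + g*(4 - g)) + 3 = 3 + g² + g*(4 - g))
s(l, o) = 27 (s(l, o) = 8 + (3 + 4*4) = 8 + (3 + 16) = 8 + 19 = 27)
5134 + (s(m, a(-4, -5)) - 96)² = 5134 + (27 - 96)² = 5134 + (-69)² = 5134 + 4761 = 9895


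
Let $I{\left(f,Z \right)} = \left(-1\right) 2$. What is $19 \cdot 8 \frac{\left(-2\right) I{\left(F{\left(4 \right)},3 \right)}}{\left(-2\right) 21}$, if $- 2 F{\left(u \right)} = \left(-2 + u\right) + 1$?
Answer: $- \frac{304}{21} \approx -14.476$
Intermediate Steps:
$F{\left(u \right)} = \frac{1}{2} - \frac{u}{2}$ ($F{\left(u \right)} = - \frac{\left(-2 + u\right) + 1}{2} = - \frac{-1 + u}{2} = \frac{1}{2} - \frac{u}{2}$)
$I{\left(f,Z \right)} = -2$
$19 \cdot 8 \frac{\left(-2\right) I{\left(F{\left(4 \right)},3 \right)}}{\left(-2\right) 21} = 19 \cdot 8 \frac{\left(-2\right) \left(-2\right)}{\left(-2\right) 21} = 152 \frac{4}{-42} = 152 \cdot 4 \left(- \frac{1}{42}\right) = 152 \left(- \frac{2}{21}\right) = - \frac{304}{21}$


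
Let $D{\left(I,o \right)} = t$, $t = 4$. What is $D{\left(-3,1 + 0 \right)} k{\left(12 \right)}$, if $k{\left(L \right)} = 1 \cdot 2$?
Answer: $8$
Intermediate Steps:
$D{\left(I,o \right)} = 4$
$k{\left(L \right)} = 2$
$D{\left(-3,1 + 0 \right)} k{\left(12 \right)} = 4 \cdot 2 = 8$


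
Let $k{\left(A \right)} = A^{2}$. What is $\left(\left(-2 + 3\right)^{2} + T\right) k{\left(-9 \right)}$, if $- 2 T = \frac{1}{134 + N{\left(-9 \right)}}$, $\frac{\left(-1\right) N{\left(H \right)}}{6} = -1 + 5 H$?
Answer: $\frac{66339}{820} \approx 80.901$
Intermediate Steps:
$N{\left(H \right)} = 6 - 30 H$ ($N{\left(H \right)} = - 6 \left(-1 + 5 H\right) = 6 - 30 H$)
$T = - \frac{1}{820}$ ($T = - \frac{1}{2 \left(134 + \left(6 - -270\right)\right)} = - \frac{1}{2 \left(134 + \left(6 + 270\right)\right)} = - \frac{1}{2 \left(134 + 276\right)} = - \frac{1}{2 \cdot 410} = \left(- \frac{1}{2}\right) \frac{1}{410} = - \frac{1}{820} \approx -0.0012195$)
$\left(\left(-2 + 3\right)^{2} + T\right) k{\left(-9 \right)} = \left(\left(-2 + 3\right)^{2} - \frac{1}{820}\right) \left(-9\right)^{2} = \left(1^{2} - \frac{1}{820}\right) 81 = \left(1 - \frac{1}{820}\right) 81 = \frac{819}{820} \cdot 81 = \frac{66339}{820}$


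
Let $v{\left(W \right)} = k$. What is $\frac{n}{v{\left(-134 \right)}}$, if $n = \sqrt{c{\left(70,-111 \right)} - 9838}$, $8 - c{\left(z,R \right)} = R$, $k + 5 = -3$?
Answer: $- \frac{i \sqrt{9719}}{8} \approx - 12.323 i$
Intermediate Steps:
$k = -8$ ($k = -5 - 3 = -8$)
$v{\left(W \right)} = -8$
$c{\left(z,R \right)} = 8 - R$
$n = i \sqrt{9719}$ ($n = \sqrt{\left(8 - -111\right) - 9838} = \sqrt{\left(8 + 111\right) + \left(-17500 + 7662\right)} = \sqrt{119 - 9838} = \sqrt{-9719} = i \sqrt{9719} \approx 98.585 i$)
$\frac{n}{v{\left(-134 \right)}} = \frac{i \sqrt{9719}}{-8} = i \sqrt{9719} \left(- \frac{1}{8}\right) = - \frac{i \sqrt{9719}}{8}$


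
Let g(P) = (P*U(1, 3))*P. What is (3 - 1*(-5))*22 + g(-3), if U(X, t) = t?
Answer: 203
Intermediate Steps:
g(P) = 3*P² (g(P) = (P*3)*P = (3*P)*P = 3*P²)
(3 - 1*(-5))*22 + g(-3) = (3 - 1*(-5))*22 + 3*(-3)² = (3 + 5)*22 + 3*9 = 8*22 + 27 = 176 + 27 = 203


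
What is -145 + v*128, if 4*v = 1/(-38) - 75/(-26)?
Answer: -13223/247 ≈ -53.534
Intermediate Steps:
v = 353/494 (v = (1/(-38) - 75/(-26))/4 = (1*(-1/38) - 75*(-1/26))/4 = (-1/38 + 75/26)/4 = (1/4)*(706/247) = 353/494 ≈ 0.71457)
-145 + v*128 = -145 + (353/494)*128 = -145 + 22592/247 = -13223/247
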